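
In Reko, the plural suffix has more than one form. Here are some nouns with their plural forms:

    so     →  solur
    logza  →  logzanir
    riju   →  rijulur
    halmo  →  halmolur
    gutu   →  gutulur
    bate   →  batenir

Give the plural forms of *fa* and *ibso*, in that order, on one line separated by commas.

The alternation tracks the last vowel of the stem — -lur when the last vowel of the stem is a rounded vowel (*so*, *riju*, *halmo*, *gutu*); -nir when the last vowel of the stem is an unrounded vowel (*logza*, *bate*).
*fa*: last vowel = /a/, an unrounded vowel → -nir → *fanir*.
The last vowel of *ibso* is /o/, which is a rounded vowel, so the suffix is -lur, giving *ibsolur*.

fanir, ibsolur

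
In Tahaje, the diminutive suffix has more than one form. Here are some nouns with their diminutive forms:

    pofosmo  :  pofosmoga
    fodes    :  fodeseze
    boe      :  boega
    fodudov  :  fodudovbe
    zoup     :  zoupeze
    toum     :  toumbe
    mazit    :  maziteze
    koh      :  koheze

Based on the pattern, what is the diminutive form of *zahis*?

The suffix is conditioned by the final sound: -eze when the stem ends in a voiceless consonant (*fodes*, *zoup*, *mazit*, *koh*); -be when the stem ends in a voiced consonant (*fodudov*, *toum*); -ga when the stem ends in a vowel (*pofosmo*, *boe*).
*zahis* — final sound /s/ (a voiceless consonant) → -eze → *zahiseze*.

zahiseze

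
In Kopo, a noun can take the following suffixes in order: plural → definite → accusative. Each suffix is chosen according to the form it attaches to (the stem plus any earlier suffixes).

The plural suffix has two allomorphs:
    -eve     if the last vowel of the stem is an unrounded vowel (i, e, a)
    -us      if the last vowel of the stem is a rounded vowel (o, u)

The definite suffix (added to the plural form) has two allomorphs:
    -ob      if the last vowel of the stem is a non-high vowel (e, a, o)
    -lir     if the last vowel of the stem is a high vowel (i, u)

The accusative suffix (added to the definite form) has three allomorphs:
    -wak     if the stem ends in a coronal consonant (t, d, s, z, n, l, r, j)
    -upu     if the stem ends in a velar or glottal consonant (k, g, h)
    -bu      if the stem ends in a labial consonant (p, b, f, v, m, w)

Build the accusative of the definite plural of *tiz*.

tizeveobbu

*tiz* — last vowel /i/ (an unrounded vowel) → -eve → *tizeve*.
The plural form *tizeve*: last vowel = /e/, a non-high vowel → -ob → *tizeveob*.
The final consonant of the definite form *tizeveob* is /b/, which is labial, so the accusative suffix is -bu, giving *tizeveobbu*.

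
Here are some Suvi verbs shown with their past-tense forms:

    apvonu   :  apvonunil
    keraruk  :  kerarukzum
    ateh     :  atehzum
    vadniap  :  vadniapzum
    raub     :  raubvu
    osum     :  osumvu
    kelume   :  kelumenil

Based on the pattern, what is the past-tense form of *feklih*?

feklihzum

The alternation tracks the final sound of the stem — -zum when the stem ends in a voiceless consonant (*keraruk*, *ateh*, *vadniap*); -vu when the stem ends in a voiced consonant (*raub*, *osum*); -nil when the stem ends in a vowel (*apvonu*, *kelume*).
The final sound of *feklih* is /h/, which is a voiceless consonant, so the suffix is -zum, giving *feklihzum*.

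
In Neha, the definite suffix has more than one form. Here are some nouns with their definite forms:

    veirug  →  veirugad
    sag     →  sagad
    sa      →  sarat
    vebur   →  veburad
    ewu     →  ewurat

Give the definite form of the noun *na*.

The suffix is conditioned by the final sound: -ad when the stem ends in a consonant (*veirug*, *sag*, *vebur*); -rat when the stem ends in a vowel (*sa*, *ewu*).
Since the final sound of *na* is /a/ (a vowel), it takes -rat, giving *narat*.

narat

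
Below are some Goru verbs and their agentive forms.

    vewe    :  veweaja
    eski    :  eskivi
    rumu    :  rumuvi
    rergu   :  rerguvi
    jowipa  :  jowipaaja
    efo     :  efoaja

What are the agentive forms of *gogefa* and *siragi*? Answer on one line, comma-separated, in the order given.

gogefaaja, siragivi

The alternation tracks the last vowel of the stem — -vi when the last vowel of the stem is a high vowel (*eski*, *rumu*, *rergu*); -aja when the last vowel of the stem is a non-high vowel (*vewe*, *jowipa*, *efo*).
*gogefa*: last vowel = /a/, a non-high vowel → -aja → *gogefaaja*.
Since the last vowel of *siragi* is /i/ (a high vowel), it takes -vi, giving *siragivi*.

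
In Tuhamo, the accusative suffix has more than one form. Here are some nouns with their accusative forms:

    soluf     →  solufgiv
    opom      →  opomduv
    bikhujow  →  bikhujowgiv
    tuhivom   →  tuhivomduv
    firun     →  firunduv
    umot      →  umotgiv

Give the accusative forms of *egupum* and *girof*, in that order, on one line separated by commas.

egupumduv, girofgiv

The pattern is nasality of the final consonant: -duv when the stem ends in a nasal (*opom*, *tuhivom*, *firun*); -giv when the stem ends in a non-nasal consonant (*soluf*, *bikhujow*, *umot*).
*egupum* — final consonant /m/ (a nasal) → -duv → *egupumduv*.
*girof*: final consonant = /f/, non-nasal → -giv → *girofgiv*.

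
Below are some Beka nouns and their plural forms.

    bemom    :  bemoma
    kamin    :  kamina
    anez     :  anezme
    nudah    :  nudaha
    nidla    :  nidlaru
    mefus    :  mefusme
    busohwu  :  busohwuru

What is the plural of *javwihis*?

The suffix is conditioned by the final sound: -me when the stem ends in a sibilant (*anez*, *mefus*); -a when the stem ends in a non-sibilant consonant (*bemom*, *kamin*, *nudah*); -ru when the stem ends in a vowel (*nidla*, *busohwu*).
*javwihis* — final sound /s/ (a sibilant) → -me → *javwihisme*.

javwihisme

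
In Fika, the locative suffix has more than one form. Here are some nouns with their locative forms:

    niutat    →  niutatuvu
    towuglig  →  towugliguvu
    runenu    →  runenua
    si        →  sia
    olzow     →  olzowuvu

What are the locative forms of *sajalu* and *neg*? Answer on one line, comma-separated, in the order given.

sajalua, neguvu

Looking at the final sound of each stem: -uvu when the stem ends in a consonant (*niutat*, *towuglig*, *olzow*); -a when the stem ends in a vowel (*runenu*, *si*).
The final sound of *sajalu* is /u/, which is a vowel, so the suffix is -a, giving *sajalua*.
*neg*: final sound = /g/, a consonant → -uvu → *neguvu*.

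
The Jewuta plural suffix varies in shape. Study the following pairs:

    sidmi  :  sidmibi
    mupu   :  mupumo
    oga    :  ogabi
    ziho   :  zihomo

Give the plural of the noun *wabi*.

The alternation tracks the last vowel of the stem — -mo when the last vowel of the stem is a rounded vowel (*mupu*, *ziho*); -bi when the last vowel of the stem is an unrounded vowel (*sidmi*, *oga*).
*wabi* — last vowel /i/ (an unrounded vowel) → -bi → *wabibi*.

wabibi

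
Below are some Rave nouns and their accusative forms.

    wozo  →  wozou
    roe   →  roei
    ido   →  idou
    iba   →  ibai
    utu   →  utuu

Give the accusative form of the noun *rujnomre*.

The suffix is conditioned by the last vowel: -u when the last vowel of the stem is a rounded vowel (*wozo*, *ido*, *utu*); -i when the last vowel of the stem is an unrounded vowel (*roe*, *iba*).
The last vowel of *rujnomre* is /e/, which is an unrounded vowel, so the suffix is -i, giving *rujnomrei*.

rujnomrei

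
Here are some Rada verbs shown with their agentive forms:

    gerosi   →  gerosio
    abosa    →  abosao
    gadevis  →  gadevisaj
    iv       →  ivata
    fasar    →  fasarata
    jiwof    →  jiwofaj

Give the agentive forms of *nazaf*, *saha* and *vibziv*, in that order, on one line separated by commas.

The alternation tracks the final sound of the stem — -aj when the stem ends in a voiceless consonant (*gadevis*, *jiwof*); -ata when the stem ends in a voiced consonant (*iv*, *fasar*); -o when the stem ends in a vowel (*gerosi*, *abosa*).
Since the final sound of *nazaf* is /f/ (a voiceless consonant), it takes -aj, giving *nazafaj*.
*saha* — final sound /a/ (a vowel) → -o → *sahao*.
The final sound of *vibziv* is /v/, which is a voiced consonant, so the suffix is -ata, giving *vibzivata*.

nazafaj, sahao, vibzivata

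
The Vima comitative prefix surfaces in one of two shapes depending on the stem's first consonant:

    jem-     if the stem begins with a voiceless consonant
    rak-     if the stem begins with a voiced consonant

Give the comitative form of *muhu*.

The first consonant of *muhu* is /m/, which is voiced, so the prefix is rak-, giving *rakmuhu*.

rakmuhu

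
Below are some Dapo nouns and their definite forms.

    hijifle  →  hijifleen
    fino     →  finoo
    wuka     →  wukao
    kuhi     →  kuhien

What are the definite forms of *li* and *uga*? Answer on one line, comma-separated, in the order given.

lien, ugao

The suffix is conditioned by the last vowel: -en when the last vowel of the stem is a front vowel (*hijifle*, *kuhi*); -o when the last vowel of the stem is a back vowel (*fino*, *wuka*).
*li*: last vowel = /i/, a front vowel → -en → *lien*.
The last vowel of *uga* is /a/, which is a back vowel, so the suffix is -o, giving *ugao*.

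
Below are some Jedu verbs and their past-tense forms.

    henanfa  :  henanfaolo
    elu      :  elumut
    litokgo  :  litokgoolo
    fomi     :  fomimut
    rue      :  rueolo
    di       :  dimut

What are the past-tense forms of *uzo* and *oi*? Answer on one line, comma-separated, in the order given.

uzoolo, oimut

The suffix is conditioned by the last vowel: -mut when the last vowel of the stem is a high vowel (*elu*, *fomi*, *di*); -olo when the last vowel of the stem is a non-high vowel (*henanfa*, *litokgo*, *rue*).
*uzo* — last vowel /o/ (a non-high vowel) → -olo → *uzoolo*.
*oi* — last vowel /i/ (a high vowel) → -mut → *oimut*.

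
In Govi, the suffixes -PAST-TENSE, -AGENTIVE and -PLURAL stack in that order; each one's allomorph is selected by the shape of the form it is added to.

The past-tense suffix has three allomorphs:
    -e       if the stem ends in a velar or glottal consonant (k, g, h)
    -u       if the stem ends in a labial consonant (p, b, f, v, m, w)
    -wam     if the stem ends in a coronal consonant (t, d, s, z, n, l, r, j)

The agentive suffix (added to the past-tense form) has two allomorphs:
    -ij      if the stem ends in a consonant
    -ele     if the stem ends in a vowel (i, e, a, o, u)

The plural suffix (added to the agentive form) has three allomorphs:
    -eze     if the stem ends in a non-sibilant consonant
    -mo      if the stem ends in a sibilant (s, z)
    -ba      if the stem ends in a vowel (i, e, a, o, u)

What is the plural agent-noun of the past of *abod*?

abodwamijeze

*abod*: final consonant = /d/, coronal → -wam → *abodwam*.
The past-tense form *abodwam*: final sound = /m/, a consonant → -ij → *abodwamij*.
The agentive form *abodwamij*: final sound = /j/, a non-sibilant consonant → -eze → *abodwamijeze*.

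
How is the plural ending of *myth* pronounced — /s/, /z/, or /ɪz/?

The stem *myth* ends in a voiceless non-sibilant consonant.
The plural suffix surfaces as /ɪz/ after sibilants, /s/ after other voiceless consonants, and /z/ after other voiced sounds.
So the plural -s on *myth* is pronounced /s/.

/s/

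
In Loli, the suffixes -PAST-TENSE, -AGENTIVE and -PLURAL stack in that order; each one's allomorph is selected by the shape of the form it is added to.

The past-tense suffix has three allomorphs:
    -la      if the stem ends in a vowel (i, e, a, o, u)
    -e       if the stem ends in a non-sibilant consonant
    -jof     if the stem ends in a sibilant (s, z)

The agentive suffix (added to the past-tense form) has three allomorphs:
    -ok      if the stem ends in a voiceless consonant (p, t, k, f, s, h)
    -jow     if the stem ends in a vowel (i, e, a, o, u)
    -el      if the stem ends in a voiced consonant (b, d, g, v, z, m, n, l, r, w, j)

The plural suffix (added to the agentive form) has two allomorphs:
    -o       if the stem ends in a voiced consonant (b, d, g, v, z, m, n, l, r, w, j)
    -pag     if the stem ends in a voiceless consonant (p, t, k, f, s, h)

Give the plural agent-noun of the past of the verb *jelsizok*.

*jelsizok* — final sound /k/ (a non-sibilant consonant) → -e → *jelsizoke*.
Since the final sound of the past-tense form *jelsizoke* is /e/ (a vowel), it takes -jow, giving *jelsizokejow*.
The agentive form *jelsizokejow*: final consonant = /w/, voiced → -o → *jelsizokejowo*.

jelsizokejowo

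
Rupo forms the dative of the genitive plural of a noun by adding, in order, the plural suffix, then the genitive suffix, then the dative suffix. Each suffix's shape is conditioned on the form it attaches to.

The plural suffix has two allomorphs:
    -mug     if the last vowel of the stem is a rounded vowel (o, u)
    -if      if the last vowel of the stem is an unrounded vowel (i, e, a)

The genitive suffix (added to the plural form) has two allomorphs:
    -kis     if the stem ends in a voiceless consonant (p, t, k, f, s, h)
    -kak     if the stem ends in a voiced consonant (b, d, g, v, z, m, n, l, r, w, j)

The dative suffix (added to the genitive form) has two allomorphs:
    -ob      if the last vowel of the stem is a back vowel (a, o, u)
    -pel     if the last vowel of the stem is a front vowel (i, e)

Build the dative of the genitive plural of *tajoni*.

tajoniifkispel

Since the last vowel of *tajoni* is /i/ (an unrounded vowel), it takes -if, giving *tajoniif*.
The plural form *tajoniif*: final consonant = /f/, voiceless → -kis → *tajoniifkis*.
Since the last vowel of the genitive form *tajoniifkis* is /i/ (a front vowel), it takes -pel, giving *tajoniifkispel*.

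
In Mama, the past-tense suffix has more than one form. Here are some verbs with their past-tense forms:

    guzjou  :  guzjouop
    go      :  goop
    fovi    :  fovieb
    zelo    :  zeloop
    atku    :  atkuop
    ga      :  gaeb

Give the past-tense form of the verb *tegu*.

teguop

Looking at the last vowel of each stem: -op when the last vowel of the stem is a rounded vowel (*guzjou*, *go*, *zelo*, *atku*); -eb when the last vowel of the stem is an unrounded vowel (*fovi*, *ga*).
*tegu*: last vowel = /u/, a rounded vowel → -op → *teguop*.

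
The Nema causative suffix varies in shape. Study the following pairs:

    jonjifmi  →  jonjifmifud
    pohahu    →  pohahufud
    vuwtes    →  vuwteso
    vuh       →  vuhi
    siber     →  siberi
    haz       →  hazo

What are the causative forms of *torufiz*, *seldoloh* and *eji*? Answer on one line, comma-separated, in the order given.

torufizo, seldolohi, ejifud

Looking at the final sound of each stem: -o when the stem ends in a sibilant (*vuwtes*, *haz*); -i when the stem ends in a non-sibilant consonant (*vuh*, *siber*); -fud when the stem ends in a vowel (*jonjifmi*, *pohahu*).
Since the final sound of *torufiz* is /z/ (a sibilant), it takes -o, giving *torufizo*.
*seldoloh*: final sound = /h/, a non-sibilant consonant → -i → *seldolohi*.
*eji* — final sound /i/ (a vowel) → -fud → *ejifud*.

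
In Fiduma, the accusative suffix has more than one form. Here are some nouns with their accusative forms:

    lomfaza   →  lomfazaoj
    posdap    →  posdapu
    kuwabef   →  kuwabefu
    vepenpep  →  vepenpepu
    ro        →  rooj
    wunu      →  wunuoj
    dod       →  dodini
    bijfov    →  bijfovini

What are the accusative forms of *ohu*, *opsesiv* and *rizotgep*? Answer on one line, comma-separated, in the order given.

ohuoj, opsesivini, rizotgepu

The pattern is voicing of the final sound: -u when the stem ends in a voiceless consonant (*posdap*, *kuwabef*, *vepenpep*); -ini when the stem ends in a voiced consonant (*dod*, *bijfov*); -oj when the stem ends in a vowel (*lomfaza*, *ro*, *wunu*).
The final sound of *ohu* is /u/, which is a vowel, so the suffix is -oj, giving *ohuoj*.
The final sound of *opsesiv* is /v/, which is a voiced consonant, so the suffix is -ini, giving *opsesivini*.
*rizotgep*: final sound = /p/, a voiceless consonant → -u → *rizotgepu*.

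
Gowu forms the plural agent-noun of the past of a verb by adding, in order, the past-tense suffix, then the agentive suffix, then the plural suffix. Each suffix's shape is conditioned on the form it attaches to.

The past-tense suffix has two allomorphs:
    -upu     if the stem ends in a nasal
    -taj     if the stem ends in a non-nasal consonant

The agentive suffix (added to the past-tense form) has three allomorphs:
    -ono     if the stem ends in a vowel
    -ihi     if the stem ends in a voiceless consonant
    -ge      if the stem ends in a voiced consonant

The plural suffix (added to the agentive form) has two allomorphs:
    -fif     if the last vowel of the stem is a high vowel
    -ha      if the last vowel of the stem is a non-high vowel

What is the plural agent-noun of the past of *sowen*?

sowenupuonoha

*sowen*: final consonant = /n/, a nasal → -upu → *sowenupu*.
The final sound of the past-tense form *sowenupu* is /u/, which is a vowel, so the agentive suffix is -ono, giving *sowenupuono*.
The last vowel of the agentive form *sowenupuono* is /o/, which is a non-high vowel, so the plural suffix is -ha, giving *sowenupuonoha*.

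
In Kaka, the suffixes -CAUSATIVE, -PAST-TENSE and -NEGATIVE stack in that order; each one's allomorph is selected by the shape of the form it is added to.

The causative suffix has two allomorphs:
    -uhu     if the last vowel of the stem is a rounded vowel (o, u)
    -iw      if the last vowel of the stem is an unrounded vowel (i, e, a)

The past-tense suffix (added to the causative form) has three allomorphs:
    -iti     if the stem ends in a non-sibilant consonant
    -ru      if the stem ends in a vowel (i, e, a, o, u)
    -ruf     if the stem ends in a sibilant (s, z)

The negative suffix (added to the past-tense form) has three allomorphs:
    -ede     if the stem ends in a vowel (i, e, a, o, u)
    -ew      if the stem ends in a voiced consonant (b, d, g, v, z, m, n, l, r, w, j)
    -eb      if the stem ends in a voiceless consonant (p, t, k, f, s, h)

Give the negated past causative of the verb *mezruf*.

mezrufuhuruede

Since the last vowel of *mezruf* is /u/ (a rounded vowel), it takes -uhu, giving *mezrufuhu*.
Since the final sound of the causative form *mezrufuhu* is /u/ (a vowel), it takes -ru, giving *mezrufuhuru*.
The past-tense form *mezrufuhuru* — final sound /u/ (a vowel) → -ede → *mezrufuhuruede*.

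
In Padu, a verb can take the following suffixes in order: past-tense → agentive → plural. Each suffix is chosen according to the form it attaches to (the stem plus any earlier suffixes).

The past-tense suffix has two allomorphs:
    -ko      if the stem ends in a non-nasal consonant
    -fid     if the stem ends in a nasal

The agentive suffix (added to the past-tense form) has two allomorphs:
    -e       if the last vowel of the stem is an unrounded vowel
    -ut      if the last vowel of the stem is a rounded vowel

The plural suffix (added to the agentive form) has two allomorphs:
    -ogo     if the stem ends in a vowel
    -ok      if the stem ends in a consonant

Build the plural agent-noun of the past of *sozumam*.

sozumamfideogo

The final consonant of *sozumam* is /m/, which is a nasal, so the past-tense suffix is -fid, giving *sozumamfid*.
Since the last vowel of the past-tense form *sozumamfid* is /i/ (an unrounded vowel), it takes -e, giving *sozumamfide*.
Since the final sound of the agentive form *sozumamfide* is /e/ (a vowel), it takes -ogo, giving *sozumamfideogo*.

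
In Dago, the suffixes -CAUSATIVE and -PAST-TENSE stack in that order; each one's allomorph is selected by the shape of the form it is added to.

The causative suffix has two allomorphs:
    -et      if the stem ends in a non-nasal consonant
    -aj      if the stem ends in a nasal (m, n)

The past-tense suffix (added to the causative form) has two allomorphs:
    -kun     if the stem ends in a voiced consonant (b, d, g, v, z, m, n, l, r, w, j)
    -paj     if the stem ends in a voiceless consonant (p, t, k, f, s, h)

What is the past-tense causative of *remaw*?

remawetpaj

*remaw* — final consonant /w/ (non-nasal) → -et → *remawet*.
The causative form *remawet* — final consonant /t/ (voiceless) → -paj → *remawetpaj*.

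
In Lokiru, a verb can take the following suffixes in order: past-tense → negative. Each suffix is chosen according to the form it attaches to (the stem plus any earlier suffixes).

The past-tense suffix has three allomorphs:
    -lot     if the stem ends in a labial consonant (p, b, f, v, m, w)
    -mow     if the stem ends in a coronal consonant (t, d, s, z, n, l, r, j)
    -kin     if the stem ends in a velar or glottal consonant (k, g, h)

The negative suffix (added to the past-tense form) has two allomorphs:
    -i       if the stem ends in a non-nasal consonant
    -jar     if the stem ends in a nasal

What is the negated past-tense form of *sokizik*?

sokizikkinjar

The final consonant of *sokizik* is /k/, which is velar/glottal, so the past-tense suffix is -kin, giving *sokizikkin*.
Since the final consonant of the past-tense form *sokizikkin* is /n/ (a nasal), it takes -jar, giving *sokizikkinjar*.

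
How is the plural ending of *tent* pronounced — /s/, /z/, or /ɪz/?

The stem *tent* ends in a voiceless non-sibilant consonant.
The plural suffix surfaces as /ɪz/ after sibilants, /s/ after other voiceless consonants, and /z/ after other voiced sounds.
So the plural -s on *tent* is pronounced /s/.

/s/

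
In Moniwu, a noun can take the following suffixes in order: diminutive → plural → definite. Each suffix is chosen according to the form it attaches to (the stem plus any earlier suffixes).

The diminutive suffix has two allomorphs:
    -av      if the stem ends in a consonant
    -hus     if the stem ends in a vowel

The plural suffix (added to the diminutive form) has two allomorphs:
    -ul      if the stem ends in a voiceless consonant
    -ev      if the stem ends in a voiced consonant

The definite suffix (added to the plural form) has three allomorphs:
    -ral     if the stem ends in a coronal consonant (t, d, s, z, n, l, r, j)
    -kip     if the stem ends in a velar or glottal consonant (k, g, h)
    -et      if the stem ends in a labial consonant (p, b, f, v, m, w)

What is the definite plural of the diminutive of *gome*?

gomehusulral

Since the final sound of *gome* is /e/ (a vowel), it takes -hus, giving *gomehus*.
The diminutive form *gomehus* — final consonant /s/ (voiceless) → -ul → *gomehusul*.
The final consonant of the plural form *gomehusul* is /l/, which is coronal, so the definite suffix is -ral, giving *gomehusulral*.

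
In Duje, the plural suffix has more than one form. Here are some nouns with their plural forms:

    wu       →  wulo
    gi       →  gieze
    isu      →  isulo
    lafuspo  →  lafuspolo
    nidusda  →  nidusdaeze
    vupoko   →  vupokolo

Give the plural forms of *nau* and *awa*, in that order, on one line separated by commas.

naulo, awaeze

The suffix is conditioned by the last vowel: -lo when the last vowel of the stem is a rounded vowel (*wu*, *isu*, *lafuspo*, *vupoko*); -eze when the last vowel of the stem is an unrounded vowel (*gi*, *nidusda*).
The last vowel of *nau* is /u/, which is a rounded vowel, so the suffix is -lo, giving *naulo*.
*awa* — last vowel /a/ (an unrounded vowel) → -eze → *awaeze*.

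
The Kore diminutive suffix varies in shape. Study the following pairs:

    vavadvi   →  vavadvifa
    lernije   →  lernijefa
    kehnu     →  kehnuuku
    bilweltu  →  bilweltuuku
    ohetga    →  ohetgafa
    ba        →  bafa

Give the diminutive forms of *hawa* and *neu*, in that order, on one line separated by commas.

The alternation tracks the last vowel of the stem — -uku when the last vowel of the stem is a rounded vowel (*kehnu*, *bilweltu*); -fa when the last vowel of the stem is an unrounded vowel (*vavadvi*, *lernije*, *ohetga*, *ba*).
*hawa* — last vowel /a/ (an unrounded vowel) → -fa → *hawafa*.
*neu* — last vowel /u/ (a rounded vowel) → -uku → *neuuku*.

hawafa, neuuku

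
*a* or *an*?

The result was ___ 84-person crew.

an

The indefinite article is chosen by the initial *sound* of the following word, not its spelling.
The number *84* is spoken "eighty-…", beginning with /ˈeɪti/ — a vowel sound.
So the article is *an*: The result was an 84-person crew.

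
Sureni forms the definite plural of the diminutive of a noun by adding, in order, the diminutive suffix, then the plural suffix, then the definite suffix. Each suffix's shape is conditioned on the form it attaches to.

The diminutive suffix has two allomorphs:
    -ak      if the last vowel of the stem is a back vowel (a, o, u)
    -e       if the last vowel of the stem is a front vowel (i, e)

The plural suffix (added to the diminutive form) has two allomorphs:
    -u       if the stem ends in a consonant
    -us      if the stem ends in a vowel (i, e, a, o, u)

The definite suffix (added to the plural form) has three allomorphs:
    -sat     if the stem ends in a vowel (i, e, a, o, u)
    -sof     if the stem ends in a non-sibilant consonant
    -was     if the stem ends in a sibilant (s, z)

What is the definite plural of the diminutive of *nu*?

nuakusat

*nu* — last vowel /u/ (a back vowel) → -ak → *nuak*.
The final sound of the diminutive form *nuak* is /k/, which is a consonant, so the plural suffix is -u, giving *nuaku*.
The plural form *nuaku*: final sound = /u/, a vowel → -sat → *nuakusat*.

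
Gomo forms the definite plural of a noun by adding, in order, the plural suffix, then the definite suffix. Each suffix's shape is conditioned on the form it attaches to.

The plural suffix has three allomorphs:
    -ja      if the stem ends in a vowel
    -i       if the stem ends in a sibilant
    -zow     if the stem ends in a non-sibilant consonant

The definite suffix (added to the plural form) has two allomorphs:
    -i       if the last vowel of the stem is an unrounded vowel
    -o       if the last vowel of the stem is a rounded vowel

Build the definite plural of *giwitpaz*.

giwitpazii

Since the final sound of *giwitpaz* is /z/ (a sibilant), it takes -i, giving *giwitpazi*.
The last vowel of the plural form *giwitpazi* is /i/, which is an unrounded vowel, so the definite suffix is -i, giving *giwitpazii*.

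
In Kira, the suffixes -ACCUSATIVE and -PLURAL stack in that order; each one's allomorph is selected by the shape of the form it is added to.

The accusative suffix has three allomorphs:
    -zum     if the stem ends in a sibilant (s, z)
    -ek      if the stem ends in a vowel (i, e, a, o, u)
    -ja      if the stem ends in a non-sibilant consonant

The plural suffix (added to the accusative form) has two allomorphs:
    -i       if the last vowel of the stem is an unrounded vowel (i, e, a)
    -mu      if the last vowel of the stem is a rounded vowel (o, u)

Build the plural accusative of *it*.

itjai

The final sound of *it* is /t/, which is a non-sibilant consonant, so the accusative suffix is -ja, giving *itja*.
Since the last vowel of the accusative form *itja* is /a/ (an unrounded vowel), it takes -i, giving *itjai*.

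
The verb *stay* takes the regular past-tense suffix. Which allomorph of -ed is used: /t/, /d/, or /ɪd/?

The stem *stay* ends in a voiced sound other than /d/.
The -ed suffix is realized as /ɪd/ after /t, d/; as /t/ after other voiceless consonants; and as /d/ after other voiced sounds.
So -ed on *stay* is pronounced /d/.

/d/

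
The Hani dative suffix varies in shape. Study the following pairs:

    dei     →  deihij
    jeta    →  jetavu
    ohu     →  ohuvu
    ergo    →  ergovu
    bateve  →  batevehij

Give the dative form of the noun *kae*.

kaehij

Looking at the last vowel of each stem: -hij when the last vowel of the stem is a front vowel (*dei*, *bateve*); -vu when the last vowel of the stem is a back vowel (*jeta*, *ohu*, *ergo*).
*kae*: last vowel = /e/, a front vowel → -hij → *kaehij*.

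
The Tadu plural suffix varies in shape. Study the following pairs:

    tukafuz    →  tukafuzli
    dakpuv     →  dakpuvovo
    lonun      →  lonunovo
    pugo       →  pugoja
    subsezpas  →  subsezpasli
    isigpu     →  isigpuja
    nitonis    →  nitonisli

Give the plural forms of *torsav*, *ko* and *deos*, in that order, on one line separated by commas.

Looking at the final sound of each stem: -li when the stem ends in a sibilant (*tukafuz*, *subsezpas*, *nitonis*); -ovo when the stem ends in a non-sibilant consonant (*dakpuv*, *lonun*); -ja when the stem ends in a vowel (*pugo*, *isigpu*).
The final sound of *torsav* is /v/, which is a non-sibilant consonant, so the suffix is -ovo, giving *torsavovo*.
The final sound of *ko* is /o/, which is a vowel, so the suffix is -ja, giving *koja*.
Since the final sound of *deos* is /s/ (a sibilant), it takes -li, giving *deosli*.

torsavovo, koja, deosli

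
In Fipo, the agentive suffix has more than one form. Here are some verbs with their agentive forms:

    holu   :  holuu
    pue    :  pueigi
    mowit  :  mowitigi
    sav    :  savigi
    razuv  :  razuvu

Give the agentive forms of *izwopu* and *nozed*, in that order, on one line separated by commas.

izwopuu, nozedigi

The alternation tracks the last vowel of the stem — -u when the last vowel of the stem is a rounded vowel (*holu*, *razuv*); -igi when the last vowel of the stem is an unrounded vowel (*pue*, *mowit*, *sav*).
*izwopu* — last vowel /u/ (a rounded vowel) → -u → *izwopuu*.
*nozed*: last vowel = /e/, an unrounded vowel → -igi → *nozedigi*.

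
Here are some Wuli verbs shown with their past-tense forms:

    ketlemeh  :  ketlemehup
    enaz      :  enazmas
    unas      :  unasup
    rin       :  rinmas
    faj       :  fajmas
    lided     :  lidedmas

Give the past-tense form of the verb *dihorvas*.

dihorvasup

The alternation tracks the final consonant of the stem — -up when the stem ends in a voiceless consonant (*ketlemeh*, *unas*); -mas when the stem ends in a voiced consonant (*enaz*, *rin*, *faj*, *lided*).
Since the final consonant of *dihorvas* is /s/ (voiceless), it takes -up, giving *dihorvasup*.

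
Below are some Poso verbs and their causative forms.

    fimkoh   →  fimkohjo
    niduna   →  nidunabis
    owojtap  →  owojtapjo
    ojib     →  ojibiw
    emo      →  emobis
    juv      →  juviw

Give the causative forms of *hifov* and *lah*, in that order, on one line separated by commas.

The suffix is conditioned by the final sound: -jo when the stem ends in a voiceless consonant (*fimkoh*, *owojtap*); -iw when the stem ends in a voiced consonant (*ojib*, *juv*); -bis when the stem ends in a vowel (*niduna*, *emo*).
The final sound of *hifov* is /v/, which is a voiced consonant, so the suffix is -iw, giving *hifoviw*.
*lah* — final sound /h/ (a voiceless consonant) → -jo → *lahjo*.

hifoviw, lahjo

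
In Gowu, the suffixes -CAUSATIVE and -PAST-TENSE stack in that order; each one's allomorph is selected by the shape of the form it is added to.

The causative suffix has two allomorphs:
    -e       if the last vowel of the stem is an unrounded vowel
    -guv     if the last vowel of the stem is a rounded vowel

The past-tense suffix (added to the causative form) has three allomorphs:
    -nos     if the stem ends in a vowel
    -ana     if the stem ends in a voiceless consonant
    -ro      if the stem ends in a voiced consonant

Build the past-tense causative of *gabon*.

gabonguvro

Since the last vowel of *gabon* is /o/ (a rounded vowel), it takes -guv, giving *gabonguv*.
The causative form *gabonguv* — final sound /v/ (a voiced consonant) → -ro → *gabonguvro*.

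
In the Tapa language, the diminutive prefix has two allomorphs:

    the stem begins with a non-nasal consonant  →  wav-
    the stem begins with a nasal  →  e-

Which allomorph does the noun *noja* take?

e-

The first consonant of *noja* is /n/, which is a nasal, so the prefix is e-.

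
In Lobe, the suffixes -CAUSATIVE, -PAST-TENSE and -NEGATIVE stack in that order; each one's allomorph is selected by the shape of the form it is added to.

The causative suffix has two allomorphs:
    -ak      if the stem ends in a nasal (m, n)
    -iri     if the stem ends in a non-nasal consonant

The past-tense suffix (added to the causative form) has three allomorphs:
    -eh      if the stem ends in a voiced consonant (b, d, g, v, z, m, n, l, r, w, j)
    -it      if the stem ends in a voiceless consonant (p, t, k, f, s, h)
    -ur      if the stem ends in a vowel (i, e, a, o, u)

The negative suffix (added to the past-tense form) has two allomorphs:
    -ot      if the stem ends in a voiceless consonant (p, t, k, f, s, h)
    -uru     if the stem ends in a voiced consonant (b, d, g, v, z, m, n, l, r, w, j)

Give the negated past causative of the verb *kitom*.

*kitom*: final consonant = /m/, a nasal → -ak → *kitomak*.
The final sound of the causative form *kitomak* is /k/, which is a voiceless consonant, so the past-tense suffix is -it, giving *kitomakit*.
The past-tense form *kitomakit*: final consonant = /t/, voiceless → -ot → *kitomakitot*.

kitomakitot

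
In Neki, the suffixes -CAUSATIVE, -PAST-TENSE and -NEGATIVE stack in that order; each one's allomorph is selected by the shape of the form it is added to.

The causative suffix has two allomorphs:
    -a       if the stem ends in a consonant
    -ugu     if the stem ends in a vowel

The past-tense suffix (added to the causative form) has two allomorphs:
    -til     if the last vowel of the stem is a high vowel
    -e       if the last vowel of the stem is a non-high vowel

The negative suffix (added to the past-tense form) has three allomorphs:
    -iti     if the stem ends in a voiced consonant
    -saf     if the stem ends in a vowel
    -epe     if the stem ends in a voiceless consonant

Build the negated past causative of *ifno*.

Since the final sound of *ifno* is /o/ (a vowel), it takes -ugu, giving *ifnougu*.
Since the last vowel of the causative form *ifnougu* is /u/ (a high vowel), it takes -til, giving *ifnougutil*.
The past-tense form *ifnougutil* — final sound /l/ (a voiced consonant) → -iti → *ifnougutiliti*.

ifnougutiliti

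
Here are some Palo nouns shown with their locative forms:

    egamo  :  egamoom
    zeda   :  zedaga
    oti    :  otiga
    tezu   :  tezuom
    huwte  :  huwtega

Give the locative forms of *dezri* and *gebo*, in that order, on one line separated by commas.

dezriga, geboom

The alternation tracks the last vowel of the stem — -om when the last vowel of the stem is a rounded vowel (*egamo*, *tezu*); -ga when the last vowel of the stem is an unrounded vowel (*zeda*, *oti*, *huwte*).
*dezri* — last vowel /i/ (an unrounded vowel) → -ga → *dezriga*.
*gebo* — last vowel /o/ (a rounded vowel) → -om → *geboom*.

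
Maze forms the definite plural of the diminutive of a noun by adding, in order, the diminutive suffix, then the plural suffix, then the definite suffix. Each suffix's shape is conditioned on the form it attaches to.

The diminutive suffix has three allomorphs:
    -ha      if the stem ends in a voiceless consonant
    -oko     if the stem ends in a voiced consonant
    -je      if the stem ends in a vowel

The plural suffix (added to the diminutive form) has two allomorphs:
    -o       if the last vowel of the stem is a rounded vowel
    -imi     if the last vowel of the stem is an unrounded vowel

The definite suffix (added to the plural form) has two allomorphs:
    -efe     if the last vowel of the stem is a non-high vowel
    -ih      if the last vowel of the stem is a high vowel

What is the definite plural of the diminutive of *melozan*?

The final sound of *melozan* is /n/, which is a voiced consonant, so the diminutive suffix is -oko, giving *melozanoko*.
Since the last vowel of the diminutive form *melozanoko* is /o/ (a rounded vowel), it takes -o, giving *melozanokoo*.
The last vowel of the plural form *melozanokoo* is /o/, which is a non-high vowel, so the definite suffix is -efe, giving *melozanokooefe*.

melozanokooefe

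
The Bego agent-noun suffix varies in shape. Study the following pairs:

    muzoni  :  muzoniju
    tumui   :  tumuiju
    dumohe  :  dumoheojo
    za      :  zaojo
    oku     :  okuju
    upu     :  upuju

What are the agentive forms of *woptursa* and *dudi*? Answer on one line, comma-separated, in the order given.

The alternation tracks the last vowel of the stem — -ju when the last vowel of the stem is a high vowel (*muzoni*, *tumui*, *oku*, *upu*); -ojo when the last vowel of the stem is a non-high vowel (*dumohe*, *za*).
The last vowel of *woptursa* is /a/, which is a non-high vowel, so the suffix is -ojo, giving *woptursaojo*.
*dudi*: last vowel = /i/, a high vowel → -ju → *dudiju*.

woptursaojo, dudiju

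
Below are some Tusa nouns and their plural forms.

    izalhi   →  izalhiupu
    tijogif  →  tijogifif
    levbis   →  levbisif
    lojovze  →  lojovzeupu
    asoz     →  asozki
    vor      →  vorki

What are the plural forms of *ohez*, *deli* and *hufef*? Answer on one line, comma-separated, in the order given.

Looking at the final sound of each stem: -if when the stem ends in a voiceless consonant (*tijogif*, *levbis*); -ki when the stem ends in a voiced consonant (*asoz*, *vor*); -upu when the stem ends in a vowel (*izalhi*, *lojovze*).
The final sound of *ohez* is /z/, which is a voiced consonant, so the suffix is -ki, giving *ohezki*.
The final sound of *deli* is /i/, which is a vowel, so the suffix is -upu, giving *deliupu*.
The final sound of *hufef* is /f/, which is a voiceless consonant, so the suffix is -if, giving *hufefif*.

ohezki, deliupu, hufefif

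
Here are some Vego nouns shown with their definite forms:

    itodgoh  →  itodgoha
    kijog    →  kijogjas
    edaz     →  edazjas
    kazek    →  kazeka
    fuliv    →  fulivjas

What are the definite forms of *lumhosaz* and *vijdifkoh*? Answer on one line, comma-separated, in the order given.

The suffix is conditioned by the final consonant: -a when the stem ends in a voiceless consonant (*itodgoh*, *kazek*); -jas when the stem ends in a voiced consonant (*kijog*, *edaz*, *fuliv*).
*lumhosaz* — final consonant /z/ (voiced) → -jas → *lumhosazjas*.
Since the final consonant of *vijdifkoh* is /h/ (voiceless), it takes -a, giving *vijdifkoha*.

lumhosazjas, vijdifkoha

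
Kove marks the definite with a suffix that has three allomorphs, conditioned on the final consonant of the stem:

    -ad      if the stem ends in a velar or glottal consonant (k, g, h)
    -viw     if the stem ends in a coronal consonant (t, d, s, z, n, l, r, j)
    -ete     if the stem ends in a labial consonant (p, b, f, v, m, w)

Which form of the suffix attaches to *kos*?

-viw

The final consonant of *kos* is /s/, which is coronal, so the suffix is -viw.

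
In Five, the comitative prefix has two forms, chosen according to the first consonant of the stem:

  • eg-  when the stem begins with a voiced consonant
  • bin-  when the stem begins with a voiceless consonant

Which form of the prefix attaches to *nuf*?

*nuf*: first consonant = /n/, voiced → eg-.

eg-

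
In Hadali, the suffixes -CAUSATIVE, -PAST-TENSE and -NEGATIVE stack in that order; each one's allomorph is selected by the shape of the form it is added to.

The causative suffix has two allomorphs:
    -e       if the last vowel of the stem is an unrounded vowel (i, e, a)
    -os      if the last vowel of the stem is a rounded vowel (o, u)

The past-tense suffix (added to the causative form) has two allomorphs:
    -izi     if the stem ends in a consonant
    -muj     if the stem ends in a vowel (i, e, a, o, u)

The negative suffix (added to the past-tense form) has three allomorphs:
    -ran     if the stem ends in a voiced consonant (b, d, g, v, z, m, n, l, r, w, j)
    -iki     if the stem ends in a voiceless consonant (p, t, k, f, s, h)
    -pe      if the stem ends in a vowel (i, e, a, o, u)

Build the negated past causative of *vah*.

vahemujran

*vah* — last vowel /a/ (an unrounded vowel) → -e → *vahe*.
The causative form *vahe*: final sound = /e/, a vowel → -muj → *vahemuj*.
Since the final sound of the past-tense form *vahemuj* is /j/ (a voiced consonant), it takes -ran, giving *vahemujran*.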